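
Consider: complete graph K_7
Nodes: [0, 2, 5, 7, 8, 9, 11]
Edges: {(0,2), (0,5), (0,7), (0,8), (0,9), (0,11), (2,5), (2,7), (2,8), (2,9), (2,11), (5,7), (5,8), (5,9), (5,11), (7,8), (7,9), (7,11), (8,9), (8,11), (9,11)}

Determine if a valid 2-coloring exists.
The clique on vertices [0, 2, 5, 7, 8, 9, 11] has size 7 > 2, so it alone needs 7 colors.

No, G is not 2-colorable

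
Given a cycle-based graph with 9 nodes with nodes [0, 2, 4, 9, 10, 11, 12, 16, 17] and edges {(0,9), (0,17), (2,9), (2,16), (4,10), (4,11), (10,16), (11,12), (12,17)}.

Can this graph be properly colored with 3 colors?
A valid 3-coloring: color 1: [0, 2, 10, 11]; color 2: [4, 9, 12, 16]; color 3: [17].
(χ(G) = 3 ≤ 3.)

Yes, G is 3-colorable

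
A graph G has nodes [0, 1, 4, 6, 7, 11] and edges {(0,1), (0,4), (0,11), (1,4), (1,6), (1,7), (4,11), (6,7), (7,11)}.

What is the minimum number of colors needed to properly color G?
χ(G) = 3

Clique number ω(G) = 3 (lower bound: χ ≥ ω).
The clique on [0, 1, 4] has size 3, forcing χ ≥ 3, and the coloring below uses 3 colors, so χ(G) = 3.
A valid 3-coloring: color 1: [1, 11]; color 2: [0, 7]; color 3: [4, 6].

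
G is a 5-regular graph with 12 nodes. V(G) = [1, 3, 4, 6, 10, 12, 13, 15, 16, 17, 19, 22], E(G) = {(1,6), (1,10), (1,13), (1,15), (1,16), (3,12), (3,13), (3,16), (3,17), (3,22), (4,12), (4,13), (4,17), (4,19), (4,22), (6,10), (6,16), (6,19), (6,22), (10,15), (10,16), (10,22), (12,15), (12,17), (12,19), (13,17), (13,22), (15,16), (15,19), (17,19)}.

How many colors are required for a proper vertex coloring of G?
χ(G) = 4

Clique number ω(G) = 4 (lower bound: χ ≥ ω).
The clique on [1, 6, 10, 16] has size 4, forcing χ ≥ 4, and the coloring below uses 4 colors, so χ(G) = 4.
A valid 4-coloring: color 1: [3, 4, 6, 15]; color 2: [10, 12, 13]; color 3: [16, 17, 22]; color 4: [1, 19].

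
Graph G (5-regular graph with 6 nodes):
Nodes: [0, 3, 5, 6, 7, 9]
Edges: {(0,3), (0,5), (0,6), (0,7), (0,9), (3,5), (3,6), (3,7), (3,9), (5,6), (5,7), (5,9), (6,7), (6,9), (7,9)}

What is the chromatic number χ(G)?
χ(G) = 6

Clique number ω(G) = 6 (lower bound: χ ≥ ω).
The clique on [0, 3, 5, 6, 7, 9] has size 6, forcing χ ≥ 6, and the coloring below uses 6 colors, so χ(G) = 6.
A valid 6-coloring: color 1: [3]; color 2: [6]; color 3: [0]; color 4: [9]; color 5: [7]; color 6: [5].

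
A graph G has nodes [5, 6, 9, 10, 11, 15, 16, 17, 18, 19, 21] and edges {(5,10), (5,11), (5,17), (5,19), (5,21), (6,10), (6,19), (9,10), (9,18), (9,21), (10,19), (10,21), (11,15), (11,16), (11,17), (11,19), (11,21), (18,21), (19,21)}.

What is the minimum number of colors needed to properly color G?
χ(G) = 4

Clique number ω(G) = 4 (lower bound: χ ≥ ω).
The clique on [5, 10, 19, 21] has size 4, forcing χ ≥ 4, and the coloring below uses 4 colors, so χ(G) = 4.
A valid 4-coloring: color 1: [10, 11, 18]; color 2: [6, 15, 16, 17, 21]; color 3: [9, 19]; color 4: [5].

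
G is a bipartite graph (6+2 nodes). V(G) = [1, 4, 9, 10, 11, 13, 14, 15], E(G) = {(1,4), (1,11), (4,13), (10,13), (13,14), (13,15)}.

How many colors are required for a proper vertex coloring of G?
Clique number ω(G) = 2 (lower bound: χ ≥ ω).
The graph is bipartite (no odd cycle), so 2 colors suffice: χ(G) = 2.
A valid 2-coloring: color 1: [1, 9, 13]; color 2: [4, 10, 11, 14, 15].

χ(G) = 2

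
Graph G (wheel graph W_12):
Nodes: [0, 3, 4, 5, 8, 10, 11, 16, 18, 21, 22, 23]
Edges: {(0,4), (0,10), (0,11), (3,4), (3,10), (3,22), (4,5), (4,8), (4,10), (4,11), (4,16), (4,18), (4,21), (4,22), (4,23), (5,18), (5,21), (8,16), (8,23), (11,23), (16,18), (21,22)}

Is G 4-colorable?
Yes, G is 4-colorable

A valid 4-coloring: color 1: [4]; color 2: [0, 3, 18, 21, 23]; color 3: [5, 10, 11, 16, 22]; color 4: [8].
(χ(G) = 4 ≤ 4.)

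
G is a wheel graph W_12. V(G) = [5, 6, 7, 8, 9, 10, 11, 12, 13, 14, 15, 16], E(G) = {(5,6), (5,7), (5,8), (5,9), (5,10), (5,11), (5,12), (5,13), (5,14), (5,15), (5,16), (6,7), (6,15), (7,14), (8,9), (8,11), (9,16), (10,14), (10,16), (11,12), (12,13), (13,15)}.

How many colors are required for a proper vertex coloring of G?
χ(G) = 4

Clique number ω(G) = 3 (lower bound: χ ≥ ω).
Odd cycle [16, 9, 8, 11, 12, 13, 15, 6, 7, 14, 10] needs 3 colors (χ ≥ 3).
Vertex 5 is adjacent to every vertex of [6, 7, 8, 9, 10, 11, 12, 13, 14, 15, 16], which already need 3 colors among themselves, so 5 needs a new color (χ ≥ 4).
The coloring below uses 4 colors, so χ(G) = 4.
A valid 4-coloring: color 1: [5]; color 2: [8, 12, 14, 15, 16]; color 3: [6, 9, 10, 11, 13]; color 4: [7].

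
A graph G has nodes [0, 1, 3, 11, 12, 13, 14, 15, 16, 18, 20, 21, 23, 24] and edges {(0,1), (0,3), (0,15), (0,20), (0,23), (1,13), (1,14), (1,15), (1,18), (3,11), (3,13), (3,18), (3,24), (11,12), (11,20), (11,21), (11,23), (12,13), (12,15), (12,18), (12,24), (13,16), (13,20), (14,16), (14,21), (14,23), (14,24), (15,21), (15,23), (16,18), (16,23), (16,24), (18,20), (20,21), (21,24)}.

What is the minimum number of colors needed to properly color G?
Clique number ω(G) = 3 (lower bound: χ ≥ ω).
Suppose a proper 3-coloring c exists. The clique [0, 1, 15] takes 3 distinct colors; by symmetry let c(0) = 1, c(1) = 2, c(15) = 3.
- Vertex 23: neighbors [0, 15] already have colors [1, 3] ⇒ c(23) = 2.
- Vertex 3: neighbors [0] already have colors [1]; try each remaining color.
- Case c(3) = 2:
  - Vertex 12: neighbors [15] already have colors [3]; try each remaining color.
  - Case c(12) = 1:
    - Vertex 24: neighbors [12, 3] already have colors [1, 2] ⇒ c(24) = 3.
    - Vertex 16: neighbors [23, 24] already have colors [2, 3] ⇒ c(16) = 1.
    - Vertex 14: neighbors [16, 1, 24] already have colors [1, 2, 3] — all 3 colors blocked. Contradiction.
  - Case c(12) = 2:
    - Vertex 16: neighbors [23] already have colors [2]; try each remaining color.
    - Case c(16) = 1:
      - Vertex 14: neighbors [16, 1] already have colors [1, 2] ⇒ c(14) = 3.
      - Vertex 24: neighbors [16, 3, 14] already have colors [1, 2, 3] — all 3 colors blocked. Contradiction.
    - Case c(16) = 3:
      - Vertex 14: neighbors [1, 16] already have colors [2, 3] ⇒ c(14) = 1.
      - Vertex 24: neighbors [14, 3, 16] already have colors [1, 2, 3] — all 3 colors blocked. Contradiction.
- Case c(3) = 3:
  - Vertex 11: neighbors [23, 3] already have colors [2, 3] ⇒ c(11) = 1.
  - Vertex 12: neighbors [11, 15] already have colors [1, 3] ⇒ c(12) = 2.
  - Vertex 21: neighbors [11, 15] already have colors [1, 3] ⇒ c(21) = 2.
  - Vertex 13: neighbors [1, 3] already have colors [2, 3] ⇒ c(13) = 1.
  - Vertex 16: neighbors [13, 23] already have colors [1, 2] ⇒ c(16) = 3.
  - Vertex 14: neighbors [1, 16] already have colors [2, 3] ⇒ c(14) = 1.
  - Vertex 24: neighbors [14, 12, 3] already have colors [1, 2, 3] — all 3 colors blocked. Contradiction.
Every case ends in a contradiction, so G has no proper 3-coloring (χ ≥ 4).
The coloring below uses 4 colors, so χ(G) = 4.
A valid 4-coloring: color 1: [0, 12, 16, 21]; color 2: [11, 13, 14, 15, 18]; color 3: [1, 3, 20, 23]; color 4: [24].

χ(G) = 4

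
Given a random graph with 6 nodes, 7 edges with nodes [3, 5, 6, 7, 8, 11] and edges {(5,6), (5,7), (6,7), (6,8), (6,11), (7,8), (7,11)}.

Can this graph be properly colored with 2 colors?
The clique on vertices [6, 7, 8] has size 3 > 2, so it alone needs 3 colors.

No, G is not 2-colorable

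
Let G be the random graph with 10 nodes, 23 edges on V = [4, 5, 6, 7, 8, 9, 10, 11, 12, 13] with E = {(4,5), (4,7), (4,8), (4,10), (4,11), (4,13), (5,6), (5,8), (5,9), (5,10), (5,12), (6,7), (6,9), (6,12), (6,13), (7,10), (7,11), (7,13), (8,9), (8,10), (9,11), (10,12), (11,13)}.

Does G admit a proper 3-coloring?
The clique on vertices [4, 5, 8, 10] has size 4 > 3, so it alone needs 4 colors.

No, G is not 3-colorable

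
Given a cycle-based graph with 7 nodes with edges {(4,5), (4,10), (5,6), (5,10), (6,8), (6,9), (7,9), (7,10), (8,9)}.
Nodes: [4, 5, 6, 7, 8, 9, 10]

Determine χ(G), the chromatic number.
χ(G) = 3

Clique number ω(G) = 3 (lower bound: χ ≥ ω).
The clique on [6, 8, 9] has size 3, forcing χ ≥ 3, and the coloring below uses 3 colors, so χ(G) = 3.
A valid 3-coloring: color 1: [6, 10]; color 2: [5, 9]; color 3: [4, 7, 8].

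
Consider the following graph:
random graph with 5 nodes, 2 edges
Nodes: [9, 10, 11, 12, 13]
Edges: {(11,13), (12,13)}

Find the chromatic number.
χ(G) = 2

Clique number ω(G) = 2 (lower bound: χ ≥ ω).
The graph is bipartite (no odd cycle), so 2 colors suffice: χ(G) = 2.
A valid 2-coloring: color 1: [9, 10, 13]; color 2: [11, 12].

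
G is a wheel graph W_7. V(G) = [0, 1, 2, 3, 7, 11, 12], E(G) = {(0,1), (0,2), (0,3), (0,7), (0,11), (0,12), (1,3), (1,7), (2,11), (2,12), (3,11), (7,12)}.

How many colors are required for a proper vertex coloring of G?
Clique number ω(G) = 3 (lower bound: χ ≥ ω).
The clique on [0, 1, 3] has size 3, forcing χ ≥ 3, and the coloring below uses 3 colors, so χ(G) = 3.
A valid 3-coloring: color 1: [0]; color 2: [2, 3, 7]; color 3: [1, 11, 12].

χ(G) = 3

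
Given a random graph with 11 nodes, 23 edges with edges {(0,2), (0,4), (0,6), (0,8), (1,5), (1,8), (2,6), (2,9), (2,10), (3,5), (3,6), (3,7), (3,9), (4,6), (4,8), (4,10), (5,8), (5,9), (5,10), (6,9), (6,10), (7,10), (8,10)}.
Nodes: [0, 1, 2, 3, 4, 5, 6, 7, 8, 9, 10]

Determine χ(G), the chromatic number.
χ(G) = 4

Clique number ω(G) = 3 (lower bound: χ ≥ ω).
Suppose a proper 3-coloring c exists. The clique [0, 2, 6] takes 3 distinct colors; by symmetry let c(0) = 1, c(2) = 2, c(6) = 3.
- Vertex 10: neighbors [2, 6] already have colors [2, 3] ⇒ c(10) = 1.
- Vertex 9: neighbors [2, 6] already have colors [2, 3] ⇒ c(9) = 1.
- Vertex 3: neighbors [9, 6] already have colors [1, 3] ⇒ c(3) = 2.
- Vertex 5: neighbors [9, 3] already have colors [1, 2] ⇒ c(5) = 3.
- Vertex 8: neighbors [0, 5] already have colors [1, 3] ⇒ c(8) = 2.
- Vertex 4: neighbors [0, 8, 6] already have colors [1, 2, 3] — all 3 colors blocked. Contradiction.
The forced assignments end in a contradiction, so G has no proper 3-coloring (χ ≥ 4).
The coloring below uses 4 colors, so χ(G) = 4.
A valid 4-coloring: color 1: [6, 7, 8]; color 2: [0, 1, 9, 10]; color 3: [2, 4, 5]; color 4: [3].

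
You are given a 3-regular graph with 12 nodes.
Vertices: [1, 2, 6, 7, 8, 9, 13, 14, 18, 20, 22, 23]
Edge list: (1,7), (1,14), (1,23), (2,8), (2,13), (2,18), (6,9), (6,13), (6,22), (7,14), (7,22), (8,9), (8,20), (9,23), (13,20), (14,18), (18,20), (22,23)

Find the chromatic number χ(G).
χ(G) = 3

Clique number ω(G) = 3 (lower bound: χ ≥ ω).
The clique on [1, 7, 14] has size 3, forcing χ ≥ 3, and the coloring below uses 3 colors, so χ(G) = 3.
A valid 3-coloring: color 1: [6, 8, 14, 23]; color 2: [1, 2, 9, 20, 22]; color 3: [7, 13, 18].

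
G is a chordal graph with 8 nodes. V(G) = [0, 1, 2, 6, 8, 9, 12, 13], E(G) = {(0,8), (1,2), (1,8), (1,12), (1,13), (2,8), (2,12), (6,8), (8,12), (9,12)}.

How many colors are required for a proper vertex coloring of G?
χ(G) = 4

Clique number ω(G) = 4 (lower bound: χ ≥ ω).
The clique on [1, 2, 8, 12] has size 4, forcing χ ≥ 4, and the coloring below uses 4 colors, so χ(G) = 4.
A valid 4-coloring: color 1: [8, 9, 13]; color 2: [0, 1, 6]; color 3: [12]; color 4: [2].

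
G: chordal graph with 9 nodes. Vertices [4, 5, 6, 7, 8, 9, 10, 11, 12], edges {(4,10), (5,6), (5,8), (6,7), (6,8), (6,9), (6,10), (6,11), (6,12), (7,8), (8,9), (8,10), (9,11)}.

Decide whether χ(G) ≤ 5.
Yes, G is 5-colorable

A valid 5-coloring: color 1: [4, 6]; color 2: [8, 11, 12]; color 3: [5, 7, 9, 10].
(χ(G) = 3 ≤ 5.)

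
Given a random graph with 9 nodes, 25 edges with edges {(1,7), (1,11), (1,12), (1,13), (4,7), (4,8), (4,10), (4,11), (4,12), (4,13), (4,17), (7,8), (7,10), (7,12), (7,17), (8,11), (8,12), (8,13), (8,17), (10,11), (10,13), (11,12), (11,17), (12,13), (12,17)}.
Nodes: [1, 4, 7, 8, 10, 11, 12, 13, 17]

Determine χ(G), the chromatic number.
χ(G) = 5

Clique number ω(G) = 5 (lower bound: χ ≥ ω).
The clique on [4, 8, 11, 12, 17] has size 5, forcing χ ≥ 5, and the coloring below uses 5 colors, so χ(G) = 5.
A valid 5-coloring: color 1: [10, 12]; color 2: [1, 4]; color 3: [7, 11, 13]; color 4: [8]; color 5: [17].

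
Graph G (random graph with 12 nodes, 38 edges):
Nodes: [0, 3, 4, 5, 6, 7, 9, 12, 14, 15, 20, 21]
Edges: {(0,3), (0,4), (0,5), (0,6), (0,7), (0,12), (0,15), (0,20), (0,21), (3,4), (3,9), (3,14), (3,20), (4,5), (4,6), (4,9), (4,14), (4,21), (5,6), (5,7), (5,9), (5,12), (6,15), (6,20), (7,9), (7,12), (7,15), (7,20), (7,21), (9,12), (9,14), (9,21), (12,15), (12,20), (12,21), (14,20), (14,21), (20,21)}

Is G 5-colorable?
A valid 5-coloring: color 1: [0, 9]; color 2: [3, 5, 15, 21]; color 3: [6, 12, 14]; color 4: [4, 20]; color 5: [7].
(χ(G) = 5 ≤ 5.)

Yes, G is 5-colorable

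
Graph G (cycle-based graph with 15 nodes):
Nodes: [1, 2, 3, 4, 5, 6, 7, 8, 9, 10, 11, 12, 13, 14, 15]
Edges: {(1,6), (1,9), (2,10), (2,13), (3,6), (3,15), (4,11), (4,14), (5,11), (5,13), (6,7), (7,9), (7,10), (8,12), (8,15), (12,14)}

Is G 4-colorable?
A valid 4-coloring: color 1: [1, 3, 7, 8, 11, 13, 14]; color 2: [4, 5, 6, 9, 10, 12, 15]; color 3: [2].
(χ(G) = 3 ≤ 4.)

Yes, G is 4-colorable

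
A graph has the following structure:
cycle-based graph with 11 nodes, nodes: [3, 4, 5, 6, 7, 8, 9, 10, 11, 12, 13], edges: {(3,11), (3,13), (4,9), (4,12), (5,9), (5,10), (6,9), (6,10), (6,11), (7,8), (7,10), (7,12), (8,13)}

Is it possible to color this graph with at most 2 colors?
No, G is not 2-colorable

Odd cycle [8, 7, 10, 6, 11, 3, 13] needs 3 colors (χ ≥ 3).
Hence χ(G) ≥ 3 > 2, so no proper 2-coloring exists.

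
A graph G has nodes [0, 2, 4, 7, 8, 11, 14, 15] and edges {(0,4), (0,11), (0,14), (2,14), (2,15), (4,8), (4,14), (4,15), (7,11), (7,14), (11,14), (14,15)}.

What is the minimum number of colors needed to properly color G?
Clique number ω(G) = 3 (lower bound: χ ≥ ω).
The clique on [0, 11, 14] has size 3, forcing χ ≥ 3, and the coloring below uses 3 colors, so χ(G) = 3.
A valid 3-coloring: color 1: [8, 14]; color 2: [2, 4, 11]; color 3: [0, 7, 15].

χ(G) = 3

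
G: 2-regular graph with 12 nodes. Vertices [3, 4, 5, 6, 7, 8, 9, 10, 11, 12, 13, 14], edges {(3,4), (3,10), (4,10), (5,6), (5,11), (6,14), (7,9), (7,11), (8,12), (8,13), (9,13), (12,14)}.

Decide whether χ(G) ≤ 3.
A valid 3-coloring: color 1: [4, 5, 8, 9, 14]; color 2: [3, 6, 11, 12, 13]; color 3: [7, 10].
(χ(G) = 3 ≤ 3.)

Yes, G is 3-colorable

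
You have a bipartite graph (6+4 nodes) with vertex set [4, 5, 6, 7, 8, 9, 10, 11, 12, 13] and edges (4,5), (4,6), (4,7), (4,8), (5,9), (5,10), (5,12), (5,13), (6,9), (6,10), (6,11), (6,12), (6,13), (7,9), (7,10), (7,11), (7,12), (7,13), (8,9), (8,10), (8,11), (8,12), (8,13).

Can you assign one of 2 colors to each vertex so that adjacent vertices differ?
A valid 2-coloring: color 1: [5, 6, 7, 8]; color 2: [4, 9, 10, 11, 12, 13].
(χ(G) = 2 ≤ 2.)

Yes, G is 2-colorable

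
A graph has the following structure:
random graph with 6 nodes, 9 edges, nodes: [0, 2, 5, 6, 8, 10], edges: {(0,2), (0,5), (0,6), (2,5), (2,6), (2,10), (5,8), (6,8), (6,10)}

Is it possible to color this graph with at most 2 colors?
No, G is not 2-colorable

The clique on vertices [0, 2, 5] has size 3 > 2, so it alone needs 3 colors.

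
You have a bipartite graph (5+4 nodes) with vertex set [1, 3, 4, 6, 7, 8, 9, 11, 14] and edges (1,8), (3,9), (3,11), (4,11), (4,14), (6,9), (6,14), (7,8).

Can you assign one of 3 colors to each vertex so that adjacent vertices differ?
Yes, G is 3-colorable

A valid 3-coloring: color 1: [3, 4, 6, 8]; color 2: [1, 7, 9, 11, 14].
(χ(G) = 2 ≤ 3.)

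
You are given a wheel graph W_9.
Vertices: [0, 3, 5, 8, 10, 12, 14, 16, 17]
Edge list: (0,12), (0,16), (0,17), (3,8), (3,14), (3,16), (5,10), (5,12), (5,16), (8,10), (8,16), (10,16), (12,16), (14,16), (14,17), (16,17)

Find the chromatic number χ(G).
χ(G) = 3

Clique number ω(G) = 3 (lower bound: χ ≥ ω).
The clique on [0, 16, 17] has size 3, forcing χ ≥ 3, and the coloring below uses 3 colors, so χ(G) = 3.
A valid 3-coloring: color 1: [16]; color 2: [3, 10, 12, 17]; color 3: [0, 5, 8, 14].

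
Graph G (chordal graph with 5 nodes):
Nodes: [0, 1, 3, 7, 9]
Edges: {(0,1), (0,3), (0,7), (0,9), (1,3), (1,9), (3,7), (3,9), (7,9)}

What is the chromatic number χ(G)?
Clique number ω(G) = 4 (lower bound: χ ≥ ω).
The clique on [0, 1, 3, 9] has size 4, forcing χ ≥ 4, and the coloring below uses 4 colors, so χ(G) = 4.
A valid 4-coloring: color 1: [3]; color 2: [9]; color 3: [0]; color 4: [1, 7].

χ(G) = 4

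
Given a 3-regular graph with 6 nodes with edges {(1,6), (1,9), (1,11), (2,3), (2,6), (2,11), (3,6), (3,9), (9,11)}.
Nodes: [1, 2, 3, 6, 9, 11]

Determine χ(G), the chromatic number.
χ(G) = 3

Clique number ω(G) = 3 (lower bound: χ ≥ ω).
The clique on [1, 9, 11] has size 3, forcing χ ≥ 3, and the coloring below uses 3 colors, so χ(G) = 3.
A valid 3-coloring: color 1: [1, 2]; color 2: [3, 11]; color 3: [6, 9].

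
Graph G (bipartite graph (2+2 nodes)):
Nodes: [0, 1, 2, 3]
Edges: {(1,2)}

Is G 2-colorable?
Yes, G is 2-colorable

A valid 2-coloring: color 1: [0, 1, 3]; color 2: [2].
(χ(G) = 2 ≤ 2.)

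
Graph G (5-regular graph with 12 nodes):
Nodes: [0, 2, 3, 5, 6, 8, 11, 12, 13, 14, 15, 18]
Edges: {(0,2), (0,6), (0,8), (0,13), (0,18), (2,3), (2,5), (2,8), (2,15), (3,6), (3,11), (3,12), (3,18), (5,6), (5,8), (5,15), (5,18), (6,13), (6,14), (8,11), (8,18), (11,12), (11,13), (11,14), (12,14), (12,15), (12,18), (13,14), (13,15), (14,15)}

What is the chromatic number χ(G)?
Clique number ω(G) = 3 (lower bound: χ ≥ ω).
Suppose a proper 3-coloring c exists. The clique [0, 2, 8] takes 3 distinct colors; by symmetry let c(0) = 1, c(2) = 2, c(8) = 3.
- Vertex 5: neighbors [2, 8] already have colors [2, 3] ⇒ c(5) = 1.
- Vertex 15: neighbors [5, 2] already have colors [1, 2] ⇒ c(15) = 3.
- Vertex 13: neighbors [0, 15] already have colors [1, 3] ⇒ c(13) = 2.
- Vertex 11: neighbors [13, 8] already have colors [2, 3] ⇒ c(11) = 1.
- Vertex 14: neighbors [11, 13, 15] already have colors [1, 2, 3] — all 3 colors blocked. Contradiction.
The forced assignments end in a contradiction, so G has no proper 3-coloring (χ ≥ 4).
The coloring below uses 4 colors, so χ(G) = 4.
A valid 4-coloring: color 1: [5, 12, 13]; color 2: [2, 6, 11, 18]; color 3: [3, 8, 15]; color 4: [0, 14].

χ(G) = 4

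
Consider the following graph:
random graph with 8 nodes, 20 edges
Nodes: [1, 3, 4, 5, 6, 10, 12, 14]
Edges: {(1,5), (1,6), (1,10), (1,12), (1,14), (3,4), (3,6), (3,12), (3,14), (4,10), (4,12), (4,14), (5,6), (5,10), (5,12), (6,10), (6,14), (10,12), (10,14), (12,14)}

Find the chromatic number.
χ(G) = 4

Clique number ω(G) = 4 (lower bound: χ ≥ ω).
The clique on [1, 5, 10, 12] has size 4, forcing χ ≥ 4, and the coloring below uses 4 colors, so χ(G) = 4.
A valid 4-coloring: color 1: [3, 10]; color 2: [6, 12]; color 3: [5, 14]; color 4: [1, 4].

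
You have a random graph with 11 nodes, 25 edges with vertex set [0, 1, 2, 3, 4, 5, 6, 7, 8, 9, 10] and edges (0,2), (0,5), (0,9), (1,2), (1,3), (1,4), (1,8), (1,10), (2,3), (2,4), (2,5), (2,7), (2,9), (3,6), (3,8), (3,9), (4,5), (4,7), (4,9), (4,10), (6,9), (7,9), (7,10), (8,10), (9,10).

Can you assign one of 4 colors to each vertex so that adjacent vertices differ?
A valid 4-coloring: color 1: [2, 6, 10]; color 2: [5, 8, 9]; color 3: [0, 3, 4]; color 4: [1, 7].
(χ(G) = 4 ≤ 4.)

Yes, G is 4-colorable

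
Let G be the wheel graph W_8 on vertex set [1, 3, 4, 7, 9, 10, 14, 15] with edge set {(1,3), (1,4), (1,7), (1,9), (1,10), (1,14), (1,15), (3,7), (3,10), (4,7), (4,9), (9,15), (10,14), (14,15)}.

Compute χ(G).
χ(G) = 4

Clique number ω(G) = 3 (lower bound: χ ≥ ω).
Odd cycle [15, 14, 10, 3, 7, 4, 9] needs 3 colors (χ ≥ 3).
Vertex 1 is adjacent to every vertex of [3, 4, 7, 9, 10, 14, 15], which already need 3 colors among themselves, so 1 needs a new color (χ ≥ 4).
The coloring below uses 4 colors, so χ(G) = 4.
A valid 4-coloring: color 1: [1]; color 2: [4, 10, 15]; color 3: [3, 9, 14]; color 4: [7].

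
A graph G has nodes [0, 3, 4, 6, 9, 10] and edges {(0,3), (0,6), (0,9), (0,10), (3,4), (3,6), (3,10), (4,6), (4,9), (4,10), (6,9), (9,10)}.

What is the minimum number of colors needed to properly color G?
Clique number ω(G) = 3 (lower bound: χ ≥ ω).
The clique on [0, 9, 10] has size 3, forcing χ ≥ 3, and the coloring below uses 3 colors, so χ(G) = 3.
A valid 3-coloring: color 1: [0, 4]; color 2: [6, 10]; color 3: [3, 9].

χ(G) = 3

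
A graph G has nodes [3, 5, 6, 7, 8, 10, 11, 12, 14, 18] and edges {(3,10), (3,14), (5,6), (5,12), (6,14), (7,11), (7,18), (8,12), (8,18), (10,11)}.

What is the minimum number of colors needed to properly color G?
Clique number ω(G) = 2 (lower bound: χ ≥ ω).
The graph is bipartite (no odd cycle), so 2 colors suffice: χ(G) = 2.
A valid 2-coloring: color 1: [5, 7, 8, 10, 14]; color 2: [3, 6, 11, 12, 18].

χ(G) = 2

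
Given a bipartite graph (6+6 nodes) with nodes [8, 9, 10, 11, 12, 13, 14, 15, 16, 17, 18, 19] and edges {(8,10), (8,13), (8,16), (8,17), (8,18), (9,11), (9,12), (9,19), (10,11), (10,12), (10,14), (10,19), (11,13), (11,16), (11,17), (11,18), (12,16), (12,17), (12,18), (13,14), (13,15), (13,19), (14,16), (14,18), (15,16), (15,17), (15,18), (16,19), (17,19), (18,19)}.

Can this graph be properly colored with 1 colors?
No, G is not 1-colorable

Edge (8,10) forces its endpoints to differ, so 1 color is not enough.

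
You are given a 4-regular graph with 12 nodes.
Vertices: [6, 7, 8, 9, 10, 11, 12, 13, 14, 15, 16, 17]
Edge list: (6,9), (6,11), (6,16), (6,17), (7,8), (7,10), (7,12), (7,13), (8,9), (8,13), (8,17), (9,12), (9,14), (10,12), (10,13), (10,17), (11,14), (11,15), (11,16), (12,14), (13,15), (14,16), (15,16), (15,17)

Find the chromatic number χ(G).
χ(G) = 3

Clique number ω(G) = 3 (lower bound: χ ≥ ω).
The clique on [6, 11, 16] has size 3, forcing χ ≥ 3, and the coloring below uses 3 colors, so χ(G) = 3.
A valid 3-coloring: color 1: [12, 13, 16, 17]; color 2: [7, 9, 11]; color 3: [6, 8, 10, 14, 15].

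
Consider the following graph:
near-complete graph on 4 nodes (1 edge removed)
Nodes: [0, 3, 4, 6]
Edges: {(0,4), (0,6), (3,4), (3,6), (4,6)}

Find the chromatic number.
χ(G) = 3

Clique number ω(G) = 3 (lower bound: χ ≥ ω).
The clique on [0, 4, 6] has size 3, forcing χ ≥ 3, and the coloring below uses 3 colors, so χ(G) = 3.
A valid 3-coloring: color 1: [6]; color 2: [4]; color 3: [0, 3].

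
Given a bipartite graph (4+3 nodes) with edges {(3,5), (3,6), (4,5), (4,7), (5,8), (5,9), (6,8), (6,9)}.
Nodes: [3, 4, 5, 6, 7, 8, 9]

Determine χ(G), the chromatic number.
χ(G) = 2

Clique number ω(G) = 2 (lower bound: χ ≥ ω).
The graph is bipartite (no odd cycle), so 2 colors suffice: χ(G) = 2.
A valid 2-coloring: color 1: [5, 6, 7]; color 2: [3, 4, 8, 9].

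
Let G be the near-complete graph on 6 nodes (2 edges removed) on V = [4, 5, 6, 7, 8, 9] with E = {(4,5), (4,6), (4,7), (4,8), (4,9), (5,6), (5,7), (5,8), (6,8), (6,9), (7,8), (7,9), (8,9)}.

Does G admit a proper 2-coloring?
No, G is not 2-colorable

The clique on vertices [4, 6, 8, 9] has size 4 > 2, so it alone needs 4 colors.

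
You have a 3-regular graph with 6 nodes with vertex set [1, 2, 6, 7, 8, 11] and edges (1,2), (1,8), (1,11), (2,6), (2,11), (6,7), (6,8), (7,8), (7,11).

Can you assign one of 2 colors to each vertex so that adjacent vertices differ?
The clique on vertices [1, 2, 11] has size 3 > 2, so it alone needs 3 colors.

No, G is not 2-colorable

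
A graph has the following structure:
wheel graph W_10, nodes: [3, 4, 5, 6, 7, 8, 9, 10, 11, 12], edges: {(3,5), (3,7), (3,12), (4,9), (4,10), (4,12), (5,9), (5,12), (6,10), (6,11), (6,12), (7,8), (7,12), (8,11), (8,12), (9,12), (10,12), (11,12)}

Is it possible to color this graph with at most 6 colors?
A valid 6-coloring: color 1: [12]; color 2: [3, 8, 9, 10]; color 3: [4, 5, 6, 7]; color 4: [11].
(χ(G) = 4 ≤ 6.)

Yes, G is 6-colorable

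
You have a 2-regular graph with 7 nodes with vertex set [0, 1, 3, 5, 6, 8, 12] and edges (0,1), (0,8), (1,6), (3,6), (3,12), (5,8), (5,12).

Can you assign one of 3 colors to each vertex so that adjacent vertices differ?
Yes, G is 3-colorable

A valid 3-coloring: color 1: [1, 8, 12]; color 2: [0, 3, 5]; color 3: [6].
(χ(G) = 3 ≤ 3.)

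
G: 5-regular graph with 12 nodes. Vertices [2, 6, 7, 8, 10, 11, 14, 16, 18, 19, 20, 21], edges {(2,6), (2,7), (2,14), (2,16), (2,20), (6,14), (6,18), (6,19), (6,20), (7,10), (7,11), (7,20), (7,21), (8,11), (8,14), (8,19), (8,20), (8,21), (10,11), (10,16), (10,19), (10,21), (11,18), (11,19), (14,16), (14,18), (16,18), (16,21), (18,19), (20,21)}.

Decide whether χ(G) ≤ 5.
Yes, G is 5-colorable

A valid 5-coloring: color 1: [2, 19, 21]; color 2: [6, 7, 8, 16]; color 3: [10, 14, 20]; color 4: [11]; color 5: [18].
(χ(G) = 4 ≤ 5.)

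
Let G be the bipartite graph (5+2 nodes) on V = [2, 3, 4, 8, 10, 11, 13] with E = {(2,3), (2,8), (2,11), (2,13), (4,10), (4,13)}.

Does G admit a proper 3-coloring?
Yes, G is 3-colorable

A valid 3-coloring: color 1: [2, 4]; color 2: [3, 8, 10, 11, 13].
(χ(G) = 2 ≤ 3.)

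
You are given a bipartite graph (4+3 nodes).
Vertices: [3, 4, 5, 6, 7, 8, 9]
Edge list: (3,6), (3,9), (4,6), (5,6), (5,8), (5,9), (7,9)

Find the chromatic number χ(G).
Clique number ω(G) = 2 (lower bound: χ ≥ ω).
The graph is bipartite (no odd cycle), so 2 colors suffice: χ(G) = 2.
A valid 2-coloring: color 1: [3, 4, 5, 7]; color 2: [6, 8, 9].

χ(G) = 2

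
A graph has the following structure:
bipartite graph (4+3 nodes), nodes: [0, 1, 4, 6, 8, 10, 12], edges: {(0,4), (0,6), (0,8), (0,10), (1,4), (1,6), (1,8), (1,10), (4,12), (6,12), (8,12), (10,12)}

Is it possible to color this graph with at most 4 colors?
Yes, G is 4-colorable

A valid 4-coloring: color 1: [0, 1, 12]; color 2: [4, 6, 8, 10].
(χ(G) = 2 ≤ 4.)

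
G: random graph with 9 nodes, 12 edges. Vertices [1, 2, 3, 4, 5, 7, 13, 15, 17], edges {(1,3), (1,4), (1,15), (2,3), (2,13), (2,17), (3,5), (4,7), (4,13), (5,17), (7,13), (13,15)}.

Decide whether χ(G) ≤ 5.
A valid 5-coloring: color 1: [1, 13, 17]; color 2: [3, 4, 15]; color 3: [2, 5, 7].
(χ(G) = 3 ≤ 5.)

Yes, G is 5-colorable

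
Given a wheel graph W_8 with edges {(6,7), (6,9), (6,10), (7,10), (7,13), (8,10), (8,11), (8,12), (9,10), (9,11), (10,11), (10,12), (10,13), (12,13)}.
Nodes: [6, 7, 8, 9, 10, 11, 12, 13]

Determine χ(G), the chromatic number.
Clique number ω(G) = 3 (lower bound: χ ≥ ω).
Odd cycle [6, 7, 13, 12, 8, 11, 9] needs 3 colors (χ ≥ 3).
Vertex 10 is adjacent to every vertex of [6, 7, 8, 9, 11, 12, 13], which already need 3 colors among themselves, so 10 needs a new color (χ ≥ 4).
The coloring below uses 4 colors, so χ(G) = 4.
A valid 4-coloring: color 1: [10]; color 2: [6, 11, 13]; color 3: [7, 9, 12]; color 4: [8].

χ(G) = 4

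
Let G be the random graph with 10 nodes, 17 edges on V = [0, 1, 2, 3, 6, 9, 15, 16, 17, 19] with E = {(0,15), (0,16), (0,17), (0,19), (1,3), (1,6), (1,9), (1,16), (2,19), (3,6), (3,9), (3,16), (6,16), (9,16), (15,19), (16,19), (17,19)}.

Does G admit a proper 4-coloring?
A valid 4-coloring: color 1: [2, 15, 16, 17]; color 2: [3, 19]; color 3: [0, 1]; color 4: [6, 9].
(χ(G) = 4 ≤ 4.)

Yes, G is 4-colorable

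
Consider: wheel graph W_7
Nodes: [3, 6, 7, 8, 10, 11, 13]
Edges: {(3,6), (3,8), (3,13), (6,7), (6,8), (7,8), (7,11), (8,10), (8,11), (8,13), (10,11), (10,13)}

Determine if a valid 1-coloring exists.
No, G is not 1-colorable

The clique on vertices [8, 10, 11] has size 3 > 1, so it alone needs 3 colors.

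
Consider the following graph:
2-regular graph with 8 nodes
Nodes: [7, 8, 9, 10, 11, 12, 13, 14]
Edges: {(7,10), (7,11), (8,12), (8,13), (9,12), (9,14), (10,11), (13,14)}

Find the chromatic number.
Clique number ω(G) = 3 (lower bound: χ ≥ ω).
The clique on [7, 10, 11] has size 3, forcing χ ≥ 3, and the coloring below uses 3 colors, so χ(G) = 3.
A valid 3-coloring: color 1: [9, 10, 13]; color 2: [11, 12, 14]; color 3: [7, 8].

χ(G) = 3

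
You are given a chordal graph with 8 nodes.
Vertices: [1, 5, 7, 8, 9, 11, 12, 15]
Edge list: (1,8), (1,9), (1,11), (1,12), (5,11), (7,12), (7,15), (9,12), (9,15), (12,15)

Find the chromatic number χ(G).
χ(G) = 3

Clique number ω(G) = 3 (lower bound: χ ≥ ω).
The clique on [1, 9, 12] has size 3, forcing χ ≥ 3, and the coloring below uses 3 colors, so χ(G) = 3.
A valid 3-coloring: color 1: [1, 5, 15]; color 2: [8, 11, 12]; color 3: [7, 9].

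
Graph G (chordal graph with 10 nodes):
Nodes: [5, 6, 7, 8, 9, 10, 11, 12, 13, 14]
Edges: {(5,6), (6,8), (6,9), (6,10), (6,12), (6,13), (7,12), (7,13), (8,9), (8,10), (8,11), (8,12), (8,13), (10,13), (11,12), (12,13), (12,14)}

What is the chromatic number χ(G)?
Clique number ω(G) = 4 (lower bound: χ ≥ ω).
The clique on [6, 8, 10, 13] has size 4, forcing χ ≥ 4, and the coloring below uses 4 colors, so χ(G) = 4.
A valid 4-coloring: color 1: [6, 7, 11, 14]; color 2: [5, 8]; color 3: [9, 10, 12]; color 4: [13].

χ(G) = 4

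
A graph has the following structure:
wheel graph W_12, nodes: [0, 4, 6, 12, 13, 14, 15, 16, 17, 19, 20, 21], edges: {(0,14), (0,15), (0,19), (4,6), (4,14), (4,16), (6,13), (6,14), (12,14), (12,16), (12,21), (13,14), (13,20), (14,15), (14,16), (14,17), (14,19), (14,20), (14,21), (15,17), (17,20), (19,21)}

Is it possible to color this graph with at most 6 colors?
A valid 6-coloring: color 1: [14]; color 2: [6, 15, 16, 20, 21]; color 3: [4, 12, 13, 17, 19]; color 4: [0].
(χ(G) = 4 ≤ 6.)

Yes, G is 6-colorable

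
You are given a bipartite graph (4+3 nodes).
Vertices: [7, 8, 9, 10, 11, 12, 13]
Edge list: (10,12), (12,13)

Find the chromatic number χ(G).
χ(G) = 2

Clique number ω(G) = 2 (lower bound: χ ≥ ω).
The graph is bipartite (no odd cycle), so 2 colors suffice: χ(G) = 2.
A valid 2-coloring: color 1: [7, 8, 9, 11, 12]; color 2: [10, 13].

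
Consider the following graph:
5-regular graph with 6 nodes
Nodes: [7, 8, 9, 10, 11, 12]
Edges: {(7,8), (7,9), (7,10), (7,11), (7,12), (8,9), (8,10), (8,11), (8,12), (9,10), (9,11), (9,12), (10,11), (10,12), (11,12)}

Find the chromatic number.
χ(G) = 6

Clique number ω(G) = 6 (lower bound: χ ≥ ω).
The clique on [7, 8, 9, 10, 11, 12] has size 6, forcing χ ≥ 6, and the coloring below uses 6 colors, so χ(G) = 6.
A valid 6-coloring: color 1: [8]; color 2: [11]; color 3: [12]; color 4: [7]; color 5: [10]; color 6: [9].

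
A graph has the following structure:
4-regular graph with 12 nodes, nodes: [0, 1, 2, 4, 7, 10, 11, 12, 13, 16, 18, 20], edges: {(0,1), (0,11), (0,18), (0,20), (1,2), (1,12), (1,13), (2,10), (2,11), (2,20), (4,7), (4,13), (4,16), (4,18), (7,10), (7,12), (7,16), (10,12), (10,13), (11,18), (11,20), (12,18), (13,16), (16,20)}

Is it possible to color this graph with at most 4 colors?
A valid 4-coloring: color 1: [0, 2, 7, 13]; color 2: [1, 10, 16, 18]; color 3: [4, 11, 12]; color 4: [20].
(χ(G) = 3 ≤ 4.)

Yes, G is 4-colorable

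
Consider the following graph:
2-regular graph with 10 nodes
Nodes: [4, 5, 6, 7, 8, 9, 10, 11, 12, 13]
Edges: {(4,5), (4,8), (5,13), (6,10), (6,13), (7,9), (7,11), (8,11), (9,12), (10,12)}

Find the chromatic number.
Clique number ω(G) = 2 (lower bound: χ ≥ ω).
The graph is bipartite (no odd cycle), so 2 colors suffice: χ(G) = 2.
A valid 2-coloring: color 1: [4, 9, 10, 11, 13]; color 2: [5, 6, 7, 8, 12].

χ(G) = 2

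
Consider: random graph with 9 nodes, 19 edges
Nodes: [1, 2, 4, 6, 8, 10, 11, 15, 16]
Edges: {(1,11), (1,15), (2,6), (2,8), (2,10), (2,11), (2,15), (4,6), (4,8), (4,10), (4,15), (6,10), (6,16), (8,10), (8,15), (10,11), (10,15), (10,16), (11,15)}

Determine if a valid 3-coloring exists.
No, G is not 3-colorable

The clique on vertices [2, 8, 10, 15] has size 4 > 3, so it alone needs 4 colors.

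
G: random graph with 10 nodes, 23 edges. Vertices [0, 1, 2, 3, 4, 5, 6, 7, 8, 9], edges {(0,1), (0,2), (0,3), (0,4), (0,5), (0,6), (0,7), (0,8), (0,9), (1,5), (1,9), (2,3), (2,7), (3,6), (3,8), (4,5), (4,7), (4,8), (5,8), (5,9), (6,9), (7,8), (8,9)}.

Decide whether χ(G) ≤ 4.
A valid 4-coloring: color 1: [0]; color 2: [1, 2, 6, 8]; color 3: [3, 4, 9]; color 4: [5, 7].
(χ(G) = 4 ≤ 4.)

Yes, G is 4-colorable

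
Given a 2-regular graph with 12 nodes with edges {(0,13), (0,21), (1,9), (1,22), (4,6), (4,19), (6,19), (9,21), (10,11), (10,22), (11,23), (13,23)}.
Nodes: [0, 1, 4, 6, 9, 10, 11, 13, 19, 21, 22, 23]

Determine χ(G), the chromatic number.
Clique number ω(G) = 3 (lower bound: χ ≥ ω).
The clique on [4, 6, 19] has size 3, forcing χ ≥ 3, and the coloring below uses 3 colors, so χ(G) = 3.
A valid 3-coloring: color 1: [11, 13, 19, 21, 22]; color 2: [0, 1, 4, 10, 23]; color 3: [6, 9].

χ(G) = 3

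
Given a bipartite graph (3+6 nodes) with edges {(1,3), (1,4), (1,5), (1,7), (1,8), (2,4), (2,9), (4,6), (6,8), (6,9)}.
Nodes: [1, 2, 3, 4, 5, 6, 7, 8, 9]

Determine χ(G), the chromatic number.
Clique number ω(G) = 2 (lower bound: χ ≥ ω).
The graph is bipartite (no odd cycle), so 2 colors suffice: χ(G) = 2.
A valid 2-coloring: color 1: [1, 2, 6]; color 2: [3, 4, 5, 7, 8, 9].

χ(G) = 2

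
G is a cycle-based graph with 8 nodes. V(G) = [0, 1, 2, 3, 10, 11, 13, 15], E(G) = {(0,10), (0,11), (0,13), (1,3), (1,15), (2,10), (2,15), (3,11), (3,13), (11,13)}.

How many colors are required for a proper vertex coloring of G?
Clique number ω(G) = 3 (lower bound: χ ≥ ω).
The clique on [0, 11, 13] has size 3, forcing χ ≥ 3, and the coloring below uses 3 colors, so χ(G) = 3.
A valid 3-coloring: color 1: [10, 11, 15]; color 2: [1, 2, 13]; color 3: [0, 3].

χ(G) = 3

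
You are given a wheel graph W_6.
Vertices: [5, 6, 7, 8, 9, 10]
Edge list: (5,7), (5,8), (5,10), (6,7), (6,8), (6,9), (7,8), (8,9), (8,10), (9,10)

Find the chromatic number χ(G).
χ(G) = 4

Clique number ω(G) = 3 (lower bound: χ ≥ ω).
Odd cycle [9, 6, 7, 5, 10] needs 3 colors (χ ≥ 3).
Vertex 8 is adjacent to every vertex of [5, 6, 7, 9, 10], which already need 3 colors among themselves, so 8 needs a new color (χ ≥ 4).
The coloring below uses 4 colors, so χ(G) = 4.
A valid 4-coloring: color 1: [8]; color 2: [5, 9]; color 3: [6, 10]; color 4: [7].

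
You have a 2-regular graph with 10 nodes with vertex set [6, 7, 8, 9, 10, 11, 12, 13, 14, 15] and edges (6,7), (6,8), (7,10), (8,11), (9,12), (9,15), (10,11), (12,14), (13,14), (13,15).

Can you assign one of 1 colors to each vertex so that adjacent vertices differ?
Edge (6,8) forces its endpoints to differ, so 1 color is not enough.

No, G is not 1-colorable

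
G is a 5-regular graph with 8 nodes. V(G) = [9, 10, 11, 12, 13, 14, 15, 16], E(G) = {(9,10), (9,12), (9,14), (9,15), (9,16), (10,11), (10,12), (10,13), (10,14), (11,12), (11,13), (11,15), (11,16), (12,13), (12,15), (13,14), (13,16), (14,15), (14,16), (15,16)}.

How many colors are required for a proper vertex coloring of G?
χ(G) = 4

Clique number ω(G) = 4 (lower bound: χ ≥ ω).
The clique on [9, 14, 15, 16] has size 4, forcing χ ≥ 4, and the coloring below uses 4 colors, so χ(G) = 4.
A valid 4-coloring: color 1: [12, 16]; color 2: [10, 15]; color 3: [11, 14]; color 4: [9, 13].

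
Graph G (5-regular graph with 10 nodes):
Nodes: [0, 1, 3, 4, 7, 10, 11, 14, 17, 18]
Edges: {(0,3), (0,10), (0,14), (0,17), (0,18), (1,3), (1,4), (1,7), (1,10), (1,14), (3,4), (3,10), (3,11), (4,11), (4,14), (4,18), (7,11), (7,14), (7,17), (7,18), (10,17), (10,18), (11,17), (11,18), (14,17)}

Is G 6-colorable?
A valid 6-coloring: color 1: [0, 1, 11]; color 2: [4, 7, 10]; color 3: [3, 14, 18]; color 4: [17].
(χ(G) = 4 ≤ 6.)

Yes, G is 6-colorable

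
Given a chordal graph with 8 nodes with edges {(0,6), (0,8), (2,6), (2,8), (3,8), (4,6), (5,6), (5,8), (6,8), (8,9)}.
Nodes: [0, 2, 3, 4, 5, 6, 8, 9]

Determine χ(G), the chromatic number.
χ(G) = 3

Clique number ω(G) = 3 (lower bound: χ ≥ ω).
The clique on [0, 6, 8] has size 3, forcing χ ≥ 3, and the coloring below uses 3 colors, so χ(G) = 3.
A valid 3-coloring: color 1: [4, 8]; color 2: [3, 6, 9]; color 3: [0, 2, 5].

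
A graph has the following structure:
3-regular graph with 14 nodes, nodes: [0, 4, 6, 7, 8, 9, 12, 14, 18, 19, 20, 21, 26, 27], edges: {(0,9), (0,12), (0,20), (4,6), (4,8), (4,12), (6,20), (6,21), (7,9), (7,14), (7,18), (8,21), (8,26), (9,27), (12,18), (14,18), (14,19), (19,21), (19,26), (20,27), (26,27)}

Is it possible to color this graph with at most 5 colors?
Yes, G is 5-colorable

A valid 5-coloring: color 1: [6, 7, 8, 12, 19, 27]; color 2: [0, 4, 14, 21, 26]; color 3: [9, 18, 20].
(χ(G) = 3 ≤ 5.)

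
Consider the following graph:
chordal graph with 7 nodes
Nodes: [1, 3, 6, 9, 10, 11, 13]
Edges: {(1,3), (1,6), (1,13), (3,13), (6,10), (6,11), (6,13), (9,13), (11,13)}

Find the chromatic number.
Clique number ω(G) = 3 (lower bound: χ ≥ ω).
The clique on [1, 3, 13] has size 3, forcing χ ≥ 3, and the coloring below uses 3 colors, so χ(G) = 3.
A valid 3-coloring: color 1: [10, 13]; color 2: [3, 6, 9]; color 3: [1, 11].

χ(G) = 3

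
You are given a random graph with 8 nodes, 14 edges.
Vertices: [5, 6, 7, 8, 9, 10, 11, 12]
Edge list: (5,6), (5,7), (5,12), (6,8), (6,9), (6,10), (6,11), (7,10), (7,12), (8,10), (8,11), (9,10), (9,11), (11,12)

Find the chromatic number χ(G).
χ(G) = 3

Clique number ω(G) = 3 (lower bound: χ ≥ ω).
The clique on [5, 7, 12] has size 3, forcing χ ≥ 3, and the coloring below uses 3 colors, so χ(G) = 3.
A valid 3-coloring: color 1: [6, 12]; color 2: [5, 10, 11]; color 3: [7, 8, 9].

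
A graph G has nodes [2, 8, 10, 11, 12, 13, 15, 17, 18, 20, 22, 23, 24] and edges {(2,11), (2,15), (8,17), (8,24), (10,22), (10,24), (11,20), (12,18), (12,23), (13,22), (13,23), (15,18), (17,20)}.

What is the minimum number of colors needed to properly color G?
Clique number ω(G) = 2 (lower bound: χ ≥ ω).
Odd cycle [11, 20, 17, 8, 24, 10, 22, 13, 23, 12, 18, 15, 2] needs 3 colors (χ ≥ 3).
The coloring below uses 3 colors, so χ(G) = 3.
A valid 3-coloring: color 1: [11, 15, 17, 22, 23, 24]; color 2: [2, 8, 10, 12, 13, 20]; color 3: [18].

χ(G) = 3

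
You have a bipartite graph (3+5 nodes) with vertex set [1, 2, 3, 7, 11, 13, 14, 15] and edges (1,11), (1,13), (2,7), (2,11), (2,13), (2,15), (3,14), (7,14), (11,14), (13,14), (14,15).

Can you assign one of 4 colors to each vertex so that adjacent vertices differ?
A valid 4-coloring: color 1: [1, 2, 14]; color 2: [3, 7, 11, 13, 15].
(χ(G) = 2 ≤ 4.)

Yes, G is 4-colorable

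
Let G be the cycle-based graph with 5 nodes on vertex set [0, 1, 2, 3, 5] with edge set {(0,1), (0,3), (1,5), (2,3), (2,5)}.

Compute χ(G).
χ(G) = 3

Clique number ω(G) = 2 (lower bound: χ ≥ ω).
Odd cycle [1, 5, 2, 3, 0] needs 3 colors (χ ≥ 3).
The coloring below uses 3 colors, so χ(G) = 3.
A valid 3-coloring: color 1: [1, 3]; color 2: [0, 5]; color 3: [2].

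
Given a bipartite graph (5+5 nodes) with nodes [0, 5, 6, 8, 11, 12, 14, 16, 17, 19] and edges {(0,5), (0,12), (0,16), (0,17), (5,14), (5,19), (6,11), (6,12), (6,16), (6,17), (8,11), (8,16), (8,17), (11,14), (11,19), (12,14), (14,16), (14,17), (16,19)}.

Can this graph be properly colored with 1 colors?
No, G is not 1-colorable

Edge (0,16) forces its endpoints to differ, so 1 color is not enough.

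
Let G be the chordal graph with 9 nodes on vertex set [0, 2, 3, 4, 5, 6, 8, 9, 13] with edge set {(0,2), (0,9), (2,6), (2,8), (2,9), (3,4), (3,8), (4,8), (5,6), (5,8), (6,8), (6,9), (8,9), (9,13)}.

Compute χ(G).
Clique number ω(G) = 4 (lower bound: χ ≥ ω).
The clique on [2, 6, 8, 9] has size 4, forcing χ ≥ 4, and the coloring below uses 4 colors, so χ(G) = 4.
A valid 4-coloring: color 1: [0, 8, 13]; color 2: [4, 5, 9]; color 3: [2, 3]; color 4: [6].

χ(G) = 4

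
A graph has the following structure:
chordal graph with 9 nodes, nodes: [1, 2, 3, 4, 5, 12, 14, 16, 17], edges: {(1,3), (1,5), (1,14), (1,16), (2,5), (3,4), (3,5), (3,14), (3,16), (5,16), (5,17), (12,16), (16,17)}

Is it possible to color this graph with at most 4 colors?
A valid 4-coloring: color 1: [2, 3, 12, 17]; color 2: [4, 14, 16]; color 3: [5]; color 4: [1].
(χ(G) = 4 ≤ 4.)

Yes, G is 4-colorable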